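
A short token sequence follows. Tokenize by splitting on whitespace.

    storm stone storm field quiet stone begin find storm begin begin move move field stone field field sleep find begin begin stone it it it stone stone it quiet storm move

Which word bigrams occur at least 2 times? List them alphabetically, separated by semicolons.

begin begin; it it; stone it

Bigram counts meeting the condition (at least 2 times):
  begin begin: 2
  it it: 2
  stone it: 2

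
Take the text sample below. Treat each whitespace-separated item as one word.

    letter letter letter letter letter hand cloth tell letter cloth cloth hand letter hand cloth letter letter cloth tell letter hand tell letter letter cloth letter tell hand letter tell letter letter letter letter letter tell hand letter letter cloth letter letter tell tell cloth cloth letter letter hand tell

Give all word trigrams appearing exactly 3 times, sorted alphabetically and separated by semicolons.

Trigram counts meeting the condition (exactly 3 times):
  cloth letter letter: 3
  letter letter cloth: 3

cloth letter letter; letter letter cloth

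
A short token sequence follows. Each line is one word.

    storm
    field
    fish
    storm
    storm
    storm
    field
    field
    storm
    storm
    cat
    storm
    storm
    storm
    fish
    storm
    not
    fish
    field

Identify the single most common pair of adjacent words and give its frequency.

Bigram frequencies (highest first):
  storm storm: 5
  storm field: 2
  fish storm: 2
  field fish: 1
  field field: 1
  field storm: 1
  … (6 more, each ≤ 1)

"storm storm", 5 times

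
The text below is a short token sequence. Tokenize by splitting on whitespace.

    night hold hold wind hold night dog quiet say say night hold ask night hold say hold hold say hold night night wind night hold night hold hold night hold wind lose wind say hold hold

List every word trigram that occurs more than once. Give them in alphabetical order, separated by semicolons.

Trigram counts meeting the condition (more than once):
  hold night hold: 2
  hold say hold: 2
  night hold hold: 2
  say hold hold: 2

hold night hold; hold say hold; night hold hold; say hold hold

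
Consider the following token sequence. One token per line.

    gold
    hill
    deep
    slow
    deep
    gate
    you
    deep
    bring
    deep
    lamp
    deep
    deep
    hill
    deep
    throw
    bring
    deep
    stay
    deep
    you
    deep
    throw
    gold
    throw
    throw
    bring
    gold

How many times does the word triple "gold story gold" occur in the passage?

0

Scanning the 26 overlapping trigram windows for "gold story gold":
  (none found)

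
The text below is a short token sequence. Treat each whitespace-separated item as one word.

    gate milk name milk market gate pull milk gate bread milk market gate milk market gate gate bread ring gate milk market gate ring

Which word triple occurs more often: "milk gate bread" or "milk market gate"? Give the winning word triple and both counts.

"milk gate bread": 1 occurrence
"milk market gate": 4 occurrences

"milk market gate" (4 vs 1)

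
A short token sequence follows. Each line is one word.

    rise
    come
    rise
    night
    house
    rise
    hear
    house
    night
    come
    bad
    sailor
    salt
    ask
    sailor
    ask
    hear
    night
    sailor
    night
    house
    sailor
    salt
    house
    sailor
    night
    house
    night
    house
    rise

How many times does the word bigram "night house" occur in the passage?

4

Scanning the 29 overlapping bigram windows for "night house":
  position 4–5: night house
  position 20–21: night house
  position 26–27: night house
  position 28–29: night house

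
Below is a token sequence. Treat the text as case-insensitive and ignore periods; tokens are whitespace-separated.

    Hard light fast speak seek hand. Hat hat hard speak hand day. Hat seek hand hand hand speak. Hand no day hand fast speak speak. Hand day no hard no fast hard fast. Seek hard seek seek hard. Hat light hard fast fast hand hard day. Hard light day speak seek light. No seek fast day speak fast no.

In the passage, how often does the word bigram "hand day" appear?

Scanning the 58 overlapping bigram windows for "hand day":
  position 11–12: hand day
  position 26–27: hand day

2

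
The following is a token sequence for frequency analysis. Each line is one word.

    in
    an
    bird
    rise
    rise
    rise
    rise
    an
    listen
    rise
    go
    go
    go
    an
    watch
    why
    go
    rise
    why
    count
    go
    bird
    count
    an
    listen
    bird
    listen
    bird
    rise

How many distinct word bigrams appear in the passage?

22

29 tokens → 28 bigram windows in total.
Repeated bigrams (each contributes count−1 duplicates):
  rise rise: 3
  an listen: 2
  bird rise: 2
  go go: 2
  listen bird: 2
6 duplicate windows → 28 − 6 = 22 distinct.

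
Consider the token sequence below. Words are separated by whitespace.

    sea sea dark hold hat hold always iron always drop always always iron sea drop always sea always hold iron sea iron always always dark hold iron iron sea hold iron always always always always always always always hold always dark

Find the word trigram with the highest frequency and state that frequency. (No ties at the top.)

"always always always", 5 times

Trigram frequencies (highest first):
  always always always: 5
  iron always always: 2
  sea sea dark: 1
  sea dark hold: 1
  dark hold hat: 1
  hold hat hold: 1
  … (28 more, each ≤ 1)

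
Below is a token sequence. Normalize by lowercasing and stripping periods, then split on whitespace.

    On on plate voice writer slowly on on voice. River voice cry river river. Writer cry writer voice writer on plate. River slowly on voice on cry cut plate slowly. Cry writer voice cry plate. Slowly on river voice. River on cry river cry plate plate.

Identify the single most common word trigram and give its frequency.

"cry writer voice", 2 times

Trigram frequencies (highest first):
  cry writer voice: 2
  on on plate: 1
  on plate voice: 1
  plate voice writer: 1
  voice writer slowly: 1
  writer slowly on: 1
  … (37 more, each ≤ 1)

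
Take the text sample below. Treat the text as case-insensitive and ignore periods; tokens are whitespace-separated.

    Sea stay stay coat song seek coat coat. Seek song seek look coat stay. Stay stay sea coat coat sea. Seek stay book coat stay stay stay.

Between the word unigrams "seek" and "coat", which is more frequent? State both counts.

"coat" (7 vs 4)

"seek": 4 occurrences
"coat": 7 occurrences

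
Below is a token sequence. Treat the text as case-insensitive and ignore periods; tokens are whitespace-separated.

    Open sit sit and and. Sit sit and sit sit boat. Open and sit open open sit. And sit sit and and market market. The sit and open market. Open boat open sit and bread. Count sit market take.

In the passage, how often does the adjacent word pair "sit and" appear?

6

Scanning the 38 overlapping bigram windows for "sit and":
  position 3–4: sit and
  position 7–8: sit and
  position 17–18: sit and
  position 20–21: sit and
  position 26–27: sit and
  position 33–34: sit and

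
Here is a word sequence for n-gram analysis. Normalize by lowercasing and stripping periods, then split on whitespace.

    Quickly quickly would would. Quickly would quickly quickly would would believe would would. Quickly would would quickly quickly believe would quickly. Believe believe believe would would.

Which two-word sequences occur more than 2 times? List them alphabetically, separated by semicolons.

Bigram counts meeting the condition (more than 2 times):
  believe would: 3
  quickly quickly: 3
  quickly would: 4
  would quickly: 5
  would would: 5

believe would; quickly quickly; quickly would; would quickly; would would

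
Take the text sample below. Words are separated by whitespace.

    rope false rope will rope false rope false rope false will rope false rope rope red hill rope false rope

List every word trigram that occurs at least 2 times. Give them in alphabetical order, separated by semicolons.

false rope false; rope false rope; will rope false

Trigram counts meeting the condition (at least 2 times):
  false rope false: 2
  rope false rope: 5
  will rope false: 2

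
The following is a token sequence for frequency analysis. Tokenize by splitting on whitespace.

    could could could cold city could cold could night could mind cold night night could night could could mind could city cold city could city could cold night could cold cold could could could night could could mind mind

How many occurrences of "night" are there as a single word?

Scanning the 39 tokens for "night":
  position 9: night
  position 13: night
  position 14: night
  position 16: night
  position 28: night
  position 35: night

6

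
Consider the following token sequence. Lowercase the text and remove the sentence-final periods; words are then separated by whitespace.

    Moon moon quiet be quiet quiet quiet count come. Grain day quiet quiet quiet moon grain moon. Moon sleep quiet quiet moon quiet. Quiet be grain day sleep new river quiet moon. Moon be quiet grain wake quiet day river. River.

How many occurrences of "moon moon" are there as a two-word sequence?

Scanning the 40 overlapping bigram windows for "moon moon":
  position 1–2: moon moon
  position 17–18: moon moon
  position 32–33: moon moon

3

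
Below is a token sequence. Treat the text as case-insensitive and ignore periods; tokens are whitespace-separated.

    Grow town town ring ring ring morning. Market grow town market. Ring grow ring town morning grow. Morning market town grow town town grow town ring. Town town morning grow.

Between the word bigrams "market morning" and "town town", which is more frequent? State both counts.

"market morning": 0 occurrences
"town town": 3 occurrences

"town town" (3 vs 0)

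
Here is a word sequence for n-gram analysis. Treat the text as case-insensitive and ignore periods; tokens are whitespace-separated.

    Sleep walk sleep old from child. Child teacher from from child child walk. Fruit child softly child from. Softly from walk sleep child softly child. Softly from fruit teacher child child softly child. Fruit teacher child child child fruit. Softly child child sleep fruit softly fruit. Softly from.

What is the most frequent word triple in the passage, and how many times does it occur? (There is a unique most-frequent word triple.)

"child softly child", 3 times

Trigram frequencies (highest first):
  child softly child: 3
  from child child: 2
  fruit teacher child: 2
  teacher child child: 2
  sleep walk sleep: 1
  walk sleep old: 1
  … (35 more, each ≤ 1)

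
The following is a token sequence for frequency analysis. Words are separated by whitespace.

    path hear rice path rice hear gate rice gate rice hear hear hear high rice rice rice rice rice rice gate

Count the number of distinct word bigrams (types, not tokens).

12

21 tokens → 20 bigram windows in total.
Repeated bigrams (each contributes count−1 duplicates):
  rice rice: 5
  gate rice: 2
  hear hear: 2
  rice gate: 2
  rice hear: 2
8 duplicate windows → 20 − 8 = 12 distinct.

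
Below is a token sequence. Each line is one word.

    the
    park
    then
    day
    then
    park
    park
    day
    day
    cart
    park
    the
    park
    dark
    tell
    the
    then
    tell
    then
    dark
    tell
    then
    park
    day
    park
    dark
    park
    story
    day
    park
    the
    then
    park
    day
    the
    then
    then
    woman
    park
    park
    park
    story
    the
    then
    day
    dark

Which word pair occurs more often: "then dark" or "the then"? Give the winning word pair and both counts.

"the then" (4 vs 1)

"then dark": 1 occurrence
"the then": 4 occurrences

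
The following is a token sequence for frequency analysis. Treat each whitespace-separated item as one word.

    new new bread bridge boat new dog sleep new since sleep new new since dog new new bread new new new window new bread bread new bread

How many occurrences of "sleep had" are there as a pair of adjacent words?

0

Scanning the 26 overlapping bigram windows for "sleep had":
  (none found)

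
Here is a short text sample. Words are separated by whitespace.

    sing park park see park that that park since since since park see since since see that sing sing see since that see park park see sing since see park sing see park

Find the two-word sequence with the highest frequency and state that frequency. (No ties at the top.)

"see park", 4 times

Bigram frequencies (highest first):
  see park: 4
  park see: 3
  since since: 3
  park park: 2
  see since: 2
  since see: 2
  … (15 more, each ≤ 2)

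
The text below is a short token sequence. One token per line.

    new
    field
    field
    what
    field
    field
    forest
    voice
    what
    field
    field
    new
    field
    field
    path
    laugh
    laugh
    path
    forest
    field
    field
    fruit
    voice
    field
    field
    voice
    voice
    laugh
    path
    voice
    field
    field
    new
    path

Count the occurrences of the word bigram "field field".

7

Scanning the 33 overlapping bigram windows for "field field":
  position 2–3: field field
  position 5–6: field field
  position 10–11: field field
  position 13–14: field field
  position 20–21: field field
  position 24–25: field field
  position 31–32: field field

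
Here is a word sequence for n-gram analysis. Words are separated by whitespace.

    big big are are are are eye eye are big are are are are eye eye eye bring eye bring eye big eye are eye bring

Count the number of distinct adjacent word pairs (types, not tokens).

11

26 tokens → 25 bigram windows in total.
Repeated bigrams (each contributes count−1 duplicates):
  are are: 6
  are eye: 3
  eye bring: 3
  eye eye: 3
  big are: 2
  bring eye: 2
  eye are: 2
14 duplicate windows → 25 − 14 = 11 distinct.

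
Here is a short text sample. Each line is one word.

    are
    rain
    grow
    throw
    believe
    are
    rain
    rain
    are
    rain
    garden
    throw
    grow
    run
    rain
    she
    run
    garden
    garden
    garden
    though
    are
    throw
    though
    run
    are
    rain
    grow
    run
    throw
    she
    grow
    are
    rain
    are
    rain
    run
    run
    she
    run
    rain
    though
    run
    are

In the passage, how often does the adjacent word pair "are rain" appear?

6

Scanning the 43 overlapping bigram windows for "are rain":
  position 1–2: are rain
  position 6–7: are rain
  position 9–10: are rain
  position 26–27: are rain
  position 33–34: are rain
  position 35–36: are rain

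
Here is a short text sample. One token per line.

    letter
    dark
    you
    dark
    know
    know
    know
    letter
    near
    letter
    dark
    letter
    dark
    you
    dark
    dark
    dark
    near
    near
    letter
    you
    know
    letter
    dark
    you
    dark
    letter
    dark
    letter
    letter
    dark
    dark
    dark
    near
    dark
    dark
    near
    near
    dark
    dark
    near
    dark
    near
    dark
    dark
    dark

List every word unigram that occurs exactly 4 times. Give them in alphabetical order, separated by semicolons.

know; you

Unigram counts meeting the condition (exactly 4 times):
  know: 4
  you: 4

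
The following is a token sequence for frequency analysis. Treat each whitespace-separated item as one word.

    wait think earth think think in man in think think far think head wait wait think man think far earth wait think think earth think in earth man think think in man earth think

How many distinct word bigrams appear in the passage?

20

34 tokens → 33 bigram windows in total.
Repeated bigrams (each contributes count−1 duplicates):
  think think: 4
  earth think: 3
  think in: 3
  wait think: 3
  in man: 2
  man think: 2
  think earth: 2
  think far: 2
13 duplicate windows → 33 − 13 = 20 distinct.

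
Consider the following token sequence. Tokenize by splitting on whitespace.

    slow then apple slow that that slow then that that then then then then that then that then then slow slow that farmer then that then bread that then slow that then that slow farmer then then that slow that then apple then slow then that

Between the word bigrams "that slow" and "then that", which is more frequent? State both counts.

"then that" (7 vs 3)

"that slow": 3 occurrences
"then that": 7 occurrences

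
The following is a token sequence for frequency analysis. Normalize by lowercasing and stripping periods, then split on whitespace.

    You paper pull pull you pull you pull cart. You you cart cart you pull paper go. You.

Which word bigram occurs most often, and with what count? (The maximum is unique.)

Bigram frequencies (highest first):
  you pull: 3
  pull you: 2
  cart you: 2
  you paper: 1
  paper pull: 1
  pull pull: 1
  … (7 more, each ≤ 1)

"you pull", 3 times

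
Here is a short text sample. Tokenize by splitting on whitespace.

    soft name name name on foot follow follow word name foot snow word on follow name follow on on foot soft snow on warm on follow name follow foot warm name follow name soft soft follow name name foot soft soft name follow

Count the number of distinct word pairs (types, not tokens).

28

43 tokens → 42 bigram windows in total.
Repeated bigrams (each contributes count−1 duplicates):
  follow name: 4
  name follow: 4
  name name: 3
  foot soft: 2
  name foot: 2
  on follow: 2
  on foot: 2
  soft name: 2
  … (1 more repeated)
14 duplicate windows → 42 − 14 = 28 distinct.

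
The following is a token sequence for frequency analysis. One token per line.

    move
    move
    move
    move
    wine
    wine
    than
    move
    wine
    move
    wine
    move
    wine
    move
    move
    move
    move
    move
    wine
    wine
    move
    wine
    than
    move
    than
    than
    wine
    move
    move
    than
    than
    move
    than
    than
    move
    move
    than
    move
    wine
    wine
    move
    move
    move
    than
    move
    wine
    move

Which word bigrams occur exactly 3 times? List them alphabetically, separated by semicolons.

Bigram counts meeting the condition (exactly 3 times):
  than than: 3
  wine wine: 3

than than; wine wine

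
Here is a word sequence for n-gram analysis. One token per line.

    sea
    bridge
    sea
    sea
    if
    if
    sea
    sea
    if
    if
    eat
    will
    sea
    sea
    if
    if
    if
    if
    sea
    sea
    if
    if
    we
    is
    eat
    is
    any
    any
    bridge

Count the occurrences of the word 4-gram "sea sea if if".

Scanning the 26 overlapping 4-gram windows for "sea sea if if":
  position 3–6: sea sea if if
  position 7–10: sea sea if if
  position 13–16: sea sea if if
  position 19–22: sea sea if if

4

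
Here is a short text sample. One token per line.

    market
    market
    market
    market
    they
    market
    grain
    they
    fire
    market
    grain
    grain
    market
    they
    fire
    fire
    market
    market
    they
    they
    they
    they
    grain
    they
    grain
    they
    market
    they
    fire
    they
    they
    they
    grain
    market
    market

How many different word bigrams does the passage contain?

13

35 tokens → 34 bigram windows in total.
Repeated bigrams (each contributes count−1 duplicates):
  market market: 5
  they they: 5
  market they: 4
  grain they: 3
  they fire: 3
  they grain: 3
  fire market: 2
  grain market: 2
  … (2 more repeated)
21 duplicate windows → 34 − 21 = 13 distinct.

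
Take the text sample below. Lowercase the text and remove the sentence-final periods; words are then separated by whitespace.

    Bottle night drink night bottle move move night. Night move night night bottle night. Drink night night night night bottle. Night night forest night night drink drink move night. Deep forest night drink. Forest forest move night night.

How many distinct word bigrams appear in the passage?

38 tokens → 37 bigram windows in total.
Repeated bigrams (each contributes count−1 duplicates):
  night night: 8
  move night: 4
  night drink: 4
  bottle night: 3
  night bottle: 3
  drink night: 2
  forest night: 2
19 duplicate windows → 37 − 19 = 18 distinct.

18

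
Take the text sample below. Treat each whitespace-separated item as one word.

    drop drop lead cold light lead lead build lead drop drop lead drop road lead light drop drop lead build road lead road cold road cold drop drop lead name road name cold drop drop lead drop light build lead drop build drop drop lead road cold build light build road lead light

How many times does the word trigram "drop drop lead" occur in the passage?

6

Scanning the 51 overlapping trigram windows for "drop drop lead":
  position 1–3: drop drop lead
  position 10–12: drop drop lead
  position 17–19: drop drop lead
  position 27–29: drop drop lead
  position 34–36: drop drop lead
  position 43–45: drop drop lead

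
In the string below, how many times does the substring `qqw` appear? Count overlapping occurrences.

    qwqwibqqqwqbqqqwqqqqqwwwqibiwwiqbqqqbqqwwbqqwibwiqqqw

Sliding a length-3 window over the 53 characters (51 positions):
  position 8–10: qqw
  position 14–16: qqw
  position 20–22: qqw
  position 38–40: qqw
  position 43–45: qqw
  position 51–53: qqw

6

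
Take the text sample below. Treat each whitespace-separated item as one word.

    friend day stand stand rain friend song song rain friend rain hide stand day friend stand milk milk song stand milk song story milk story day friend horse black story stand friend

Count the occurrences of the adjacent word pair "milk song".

Scanning the 31 overlapping bigram windows for "milk song":
  position 18–19: milk song
  position 21–22: milk song

2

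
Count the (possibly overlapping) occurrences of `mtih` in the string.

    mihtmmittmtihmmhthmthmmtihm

2

Sliding a length-4 window over the 27 characters (24 positions):
  position 10–13: mtih
  position 23–26: mtih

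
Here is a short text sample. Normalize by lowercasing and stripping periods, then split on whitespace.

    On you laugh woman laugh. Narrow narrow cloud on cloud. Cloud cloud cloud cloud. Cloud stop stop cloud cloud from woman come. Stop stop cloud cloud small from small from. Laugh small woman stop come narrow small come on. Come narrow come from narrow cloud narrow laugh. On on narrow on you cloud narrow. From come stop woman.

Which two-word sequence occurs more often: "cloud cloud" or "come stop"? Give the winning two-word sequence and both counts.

"cloud cloud": 7 occurrences
"come stop": 2 occurrences

"cloud cloud" (7 vs 2)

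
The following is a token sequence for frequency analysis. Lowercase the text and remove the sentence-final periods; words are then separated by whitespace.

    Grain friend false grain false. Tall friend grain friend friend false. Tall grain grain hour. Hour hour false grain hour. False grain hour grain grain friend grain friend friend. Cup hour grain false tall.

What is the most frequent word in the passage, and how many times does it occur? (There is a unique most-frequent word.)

"grain", 11 times

Unigram frequencies (highest first):
  grain: 11
  friend: 7
  false: 6
  hour: 6
  tall: 3
  cup: 1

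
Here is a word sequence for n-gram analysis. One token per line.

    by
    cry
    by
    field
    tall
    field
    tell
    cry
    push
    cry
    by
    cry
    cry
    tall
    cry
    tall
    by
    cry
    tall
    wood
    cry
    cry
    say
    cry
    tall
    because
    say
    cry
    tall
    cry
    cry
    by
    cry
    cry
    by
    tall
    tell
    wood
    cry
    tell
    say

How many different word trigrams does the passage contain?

41 tokens → 39 trigram windows in total.
Repeated trigrams (each contributes count−1 duplicates):
  by cry cry: 2
  cry by cry: 2
  cry cry by: 2
  cry tall cry: 2
  say cry tall: 2
5 duplicate windows → 39 − 5 = 34 distinct.

34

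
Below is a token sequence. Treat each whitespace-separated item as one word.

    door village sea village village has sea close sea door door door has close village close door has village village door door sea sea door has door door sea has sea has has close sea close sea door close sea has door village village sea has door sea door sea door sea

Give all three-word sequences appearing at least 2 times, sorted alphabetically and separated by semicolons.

close sea door; door door sea; door sea door; sea close sea; sea door sea; sea has door

Trigram counts meeting the condition (at least 2 times):
  close sea door: 2
  door door sea: 2
  door sea door: 2
  sea close sea: 2
  sea door sea: 2
  sea has door: 2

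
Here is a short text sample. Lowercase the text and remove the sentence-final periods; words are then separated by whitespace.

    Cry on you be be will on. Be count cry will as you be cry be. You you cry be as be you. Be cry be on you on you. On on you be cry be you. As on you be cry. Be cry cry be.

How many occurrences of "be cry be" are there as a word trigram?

Scanning the 44 overlapping trigram windows for "be cry be":
  position 14–16: be cry be
  position 24–26: be cry be
  position 34–36: be cry be
  position 41–43: be cry be

4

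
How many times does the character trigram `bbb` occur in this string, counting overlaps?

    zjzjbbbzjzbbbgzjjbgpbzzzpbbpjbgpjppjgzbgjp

2

Sliding a length-3 window over the 42 characters (40 positions):
  position 5–7: bbb
  position 11–13: bbb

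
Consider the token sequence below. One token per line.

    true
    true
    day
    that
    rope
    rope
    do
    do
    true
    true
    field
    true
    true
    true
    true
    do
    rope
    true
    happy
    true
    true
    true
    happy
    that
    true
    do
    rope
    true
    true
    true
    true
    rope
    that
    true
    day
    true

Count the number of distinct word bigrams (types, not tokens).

20

36 tokens → 35 bigram windows in total.
Repeated bigrams (each contributes count−1 duplicates):
  true true: 10
  do rope: 2
  rope true: 2
  that true: 2
  true day: 2
  true do: 2
  true happy: 2
15 duplicate windows → 35 − 15 = 20 distinct.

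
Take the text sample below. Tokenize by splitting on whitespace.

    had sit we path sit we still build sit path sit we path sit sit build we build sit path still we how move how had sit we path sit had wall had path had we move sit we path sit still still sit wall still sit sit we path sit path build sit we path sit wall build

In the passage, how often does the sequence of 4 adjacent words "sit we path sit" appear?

Scanning the 56 overlapping 4-gram windows for "sit we path sit":
  position 2–5: sit we path sit
  position 11–14: sit we path sit
  position 27–30: sit we path sit
  position 38–41: sit we path sit
  position 48–51: sit we path sit
  position 54–57: sit we path sit

6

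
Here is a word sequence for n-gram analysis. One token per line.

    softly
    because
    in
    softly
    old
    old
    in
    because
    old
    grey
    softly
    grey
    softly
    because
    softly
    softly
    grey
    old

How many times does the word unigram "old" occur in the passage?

Scanning the 18 tokens for "old":
  position 5: old
  position 6: old
  position 9: old
  position 18: old

4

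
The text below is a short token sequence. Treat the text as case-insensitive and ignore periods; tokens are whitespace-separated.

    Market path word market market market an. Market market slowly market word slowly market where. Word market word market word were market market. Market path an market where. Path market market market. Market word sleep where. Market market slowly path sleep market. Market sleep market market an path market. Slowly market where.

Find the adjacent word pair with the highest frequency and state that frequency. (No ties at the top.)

Bigram frequencies (highest first):
  market market: 11
  market word: 4
  word market: 3
  market slowly: 3
  slowly market: 3
  market where: 3
  … (19 more, each ≤ 2)

"market market", 11 times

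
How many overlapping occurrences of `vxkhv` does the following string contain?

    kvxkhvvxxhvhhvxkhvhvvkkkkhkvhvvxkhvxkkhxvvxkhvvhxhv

Sliding a length-5 window over the 51 characters (47 positions):
  position 2–6: vxkhv
  position 14–18: vxkhv
  position 31–35: vxkhv
  position 42–46: vxkhv

4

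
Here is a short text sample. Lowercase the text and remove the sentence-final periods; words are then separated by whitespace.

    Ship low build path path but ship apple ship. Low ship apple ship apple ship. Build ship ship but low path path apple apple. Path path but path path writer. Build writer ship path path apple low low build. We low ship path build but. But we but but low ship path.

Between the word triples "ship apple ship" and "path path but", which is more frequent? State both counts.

"ship apple ship" (3 vs 2)

"ship apple ship": 3 occurrences
"path path but": 2 occurrences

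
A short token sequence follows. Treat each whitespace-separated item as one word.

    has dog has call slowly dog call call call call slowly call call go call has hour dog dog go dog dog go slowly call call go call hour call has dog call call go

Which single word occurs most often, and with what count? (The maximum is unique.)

Unigram frequencies (highest first):
  call: 14
  dog: 7
  go: 5
  has: 4
  slowly: 3
  hour: 2

"call", 14 times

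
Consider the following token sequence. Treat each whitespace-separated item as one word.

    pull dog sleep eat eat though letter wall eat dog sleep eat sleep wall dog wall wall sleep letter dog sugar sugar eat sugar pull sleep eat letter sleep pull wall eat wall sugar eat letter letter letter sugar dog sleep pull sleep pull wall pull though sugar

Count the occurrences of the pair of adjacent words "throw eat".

Scanning the 47 overlapping bigram windows for "throw eat":
  (none found)

0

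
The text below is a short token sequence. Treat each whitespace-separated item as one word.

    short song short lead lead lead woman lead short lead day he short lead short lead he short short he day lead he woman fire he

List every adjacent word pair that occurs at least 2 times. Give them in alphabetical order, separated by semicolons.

he short; lead he; lead lead; lead short; short lead

Bigram counts meeting the condition (at least 2 times):
  he short: 2
  lead he: 2
  lead lead: 2
  lead short: 2
  short lead: 4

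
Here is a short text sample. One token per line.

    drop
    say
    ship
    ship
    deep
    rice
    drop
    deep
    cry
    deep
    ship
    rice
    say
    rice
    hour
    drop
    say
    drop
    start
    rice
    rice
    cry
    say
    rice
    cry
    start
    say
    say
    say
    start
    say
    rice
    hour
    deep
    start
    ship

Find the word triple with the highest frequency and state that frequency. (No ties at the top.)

"say rice hour", 2 times

Trigram frequencies (highest first):
  say rice hour: 2
  drop say ship: 1
  say ship ship: 1
  ship ship deep: 1
  ship deep rice: 1
  deep rice drop: 1
  … (27 more, each ≤ 1)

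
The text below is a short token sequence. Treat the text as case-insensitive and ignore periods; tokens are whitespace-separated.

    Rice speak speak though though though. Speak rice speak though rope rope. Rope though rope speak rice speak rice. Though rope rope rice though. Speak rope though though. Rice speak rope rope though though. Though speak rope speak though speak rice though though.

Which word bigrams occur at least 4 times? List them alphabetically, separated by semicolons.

rice speak; rope rope; speak rice; though speak; though though

Bigram counts meeting the condition (at least 4 times):
  rice speak: 4
  rope rope: 4
  speak rice: 4
  though speak: 4
  though though: 6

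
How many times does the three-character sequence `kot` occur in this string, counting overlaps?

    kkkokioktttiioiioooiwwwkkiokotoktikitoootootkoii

1

Sliding a length-3 window over the 48 characters (46 positions):
  position 28–30: kot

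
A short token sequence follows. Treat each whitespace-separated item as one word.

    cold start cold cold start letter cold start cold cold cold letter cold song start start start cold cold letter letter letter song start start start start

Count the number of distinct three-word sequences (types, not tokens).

27 tokens → 25 trigram windows in total.
Repeated trigrams (each contributes count−1 duplicates):
  start cold cold: 3
  start start start: 3
  cold cold letter: 2
  cold start cold: 2
  song start start: 2
7 duplicate windows → 25 − 7 = 18 distinct.

18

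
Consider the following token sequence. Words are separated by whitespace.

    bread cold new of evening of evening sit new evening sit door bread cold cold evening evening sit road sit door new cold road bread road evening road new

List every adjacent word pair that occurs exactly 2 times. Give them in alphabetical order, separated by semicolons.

Bigram counts meeting the condition (exactly 2 times):
  bread cold: 2
  of evening: 2
  sit door: 2

bread cold; of evening; sit door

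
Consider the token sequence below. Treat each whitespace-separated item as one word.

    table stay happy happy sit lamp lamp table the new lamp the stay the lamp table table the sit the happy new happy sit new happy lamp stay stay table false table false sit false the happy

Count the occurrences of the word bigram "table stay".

1

Scanning the 36 overlapping bigram windows for "table stay":
  position 1–2: table stay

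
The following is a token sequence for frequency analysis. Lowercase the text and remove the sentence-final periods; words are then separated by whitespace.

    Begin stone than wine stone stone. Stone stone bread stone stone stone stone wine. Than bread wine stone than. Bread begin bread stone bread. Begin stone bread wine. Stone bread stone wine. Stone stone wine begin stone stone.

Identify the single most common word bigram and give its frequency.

"stone stone", 8 times

Bigram frequencies (highest first):
  stone stone: 8
  wine stone: 4
  stone bread: 4
  begin stone: 3
  bread stone: 3
  stone wine: 3
  … (8 more, each ≤ 2)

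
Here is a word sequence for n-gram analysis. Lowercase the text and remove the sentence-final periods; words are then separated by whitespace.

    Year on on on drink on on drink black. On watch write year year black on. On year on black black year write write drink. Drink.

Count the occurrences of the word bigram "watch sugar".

Scanning the 25 overlapping bigram windows for "watch sugar":
  (none found)

0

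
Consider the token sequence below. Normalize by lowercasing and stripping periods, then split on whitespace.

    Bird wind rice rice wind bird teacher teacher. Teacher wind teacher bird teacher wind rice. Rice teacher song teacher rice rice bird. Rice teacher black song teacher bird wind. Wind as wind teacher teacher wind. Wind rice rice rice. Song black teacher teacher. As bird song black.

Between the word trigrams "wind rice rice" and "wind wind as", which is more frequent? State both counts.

"wind rice rice" (3 vs 1)

"wind rice rice": 3 occurrences
"wind wind as": 1 occurrence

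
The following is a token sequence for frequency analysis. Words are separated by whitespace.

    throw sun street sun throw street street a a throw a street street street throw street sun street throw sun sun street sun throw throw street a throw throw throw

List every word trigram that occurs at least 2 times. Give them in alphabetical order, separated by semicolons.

Trigram counts meeting the condition (at least 2 times):
  street sun throw: 2
  sun street sun: 2

street sun throw; sun street sun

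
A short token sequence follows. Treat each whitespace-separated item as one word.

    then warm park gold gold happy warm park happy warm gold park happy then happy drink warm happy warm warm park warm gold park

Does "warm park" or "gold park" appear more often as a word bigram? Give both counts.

"warm park": 3 occurrences
"gold park": 2 occurrences

"warm park" (3 vs 2)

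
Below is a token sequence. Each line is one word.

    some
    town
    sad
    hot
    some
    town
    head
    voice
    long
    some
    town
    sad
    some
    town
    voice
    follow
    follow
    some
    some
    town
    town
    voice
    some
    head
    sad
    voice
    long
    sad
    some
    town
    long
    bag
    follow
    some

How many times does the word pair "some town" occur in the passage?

6

Scanning the 33 overlapping bigram windows for "some town":
  position 1–2: some town
  position 5–6: some town
  position 10–11: some town
  position 13–14: some town
  position 19–20: some town
  position 29–30: some town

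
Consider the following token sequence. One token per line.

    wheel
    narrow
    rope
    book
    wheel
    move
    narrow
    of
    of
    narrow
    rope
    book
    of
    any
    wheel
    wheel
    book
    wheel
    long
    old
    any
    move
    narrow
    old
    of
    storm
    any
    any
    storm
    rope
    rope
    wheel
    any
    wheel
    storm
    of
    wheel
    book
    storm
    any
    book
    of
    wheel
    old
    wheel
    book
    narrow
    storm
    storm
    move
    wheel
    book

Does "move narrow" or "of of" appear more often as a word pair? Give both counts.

"move narrow": 2 occurrences
"of of": 1 occurrence

"move narrow" (2 vs 1)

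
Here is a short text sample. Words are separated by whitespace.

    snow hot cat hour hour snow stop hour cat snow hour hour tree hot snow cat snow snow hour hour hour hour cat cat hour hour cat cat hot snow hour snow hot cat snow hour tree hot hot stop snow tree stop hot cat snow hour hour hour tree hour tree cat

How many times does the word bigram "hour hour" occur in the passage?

Scanning the 52 overlapping bigram windows for "hour hour":
  position 4–5: hour hour
  position 11–12: hour hour
  position 19–20: hour hour
  position 20–21: hour hour
  position 21–22: hour hour
  position 25–26: hour hour
  position 47–48: hour hour
  position 48–49: hour hour

8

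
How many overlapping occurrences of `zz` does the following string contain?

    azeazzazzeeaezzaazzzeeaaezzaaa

Sliding a length-2 window over the 30 characters (29 positions):
  position 5–6: zz
  position 8–9: zz
  position 14–15: zz
  position 18–19: zz
  position 19–20: zz
  position 26–27: zz

6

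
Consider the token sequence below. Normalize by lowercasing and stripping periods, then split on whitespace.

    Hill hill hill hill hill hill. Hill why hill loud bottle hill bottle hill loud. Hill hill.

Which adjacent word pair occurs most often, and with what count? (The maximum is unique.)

Bigram frequencies (highest first):
  hill hill: 7
  hill loud: 2
  bottle hill: 2
  hill why: 1
  why hill: 1
  loud bottle: 1
  … (2 more, each ≤ 1)

"hill hill", 7 times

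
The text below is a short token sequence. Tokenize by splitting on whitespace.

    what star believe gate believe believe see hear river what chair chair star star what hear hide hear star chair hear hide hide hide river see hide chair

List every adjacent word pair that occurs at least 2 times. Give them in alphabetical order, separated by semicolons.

Bigram counts meeting the condition (at least 2 times):
  hear hide: 2
  hide hide: 2

hear hide; hide hide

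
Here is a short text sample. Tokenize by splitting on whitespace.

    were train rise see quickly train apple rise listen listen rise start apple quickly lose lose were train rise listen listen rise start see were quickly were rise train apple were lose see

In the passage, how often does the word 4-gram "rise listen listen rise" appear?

2

Scanning the 30 overlapping 4-gram windows for "rise listen listen rise":
  position 8–11: rise listen listen rise
  position 19–22: rise listen listen rise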